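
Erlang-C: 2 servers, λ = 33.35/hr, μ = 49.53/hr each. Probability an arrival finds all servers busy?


a = λ/μ = 0.6733; ρ = a/2 = 0.3367
P₀ = 0.496262 (from M/M/c formula)
C(c,a) = [a^c/(c!(1−ρ))]·P₀ = [0.45337/(2·0.6633)]·0.496262
= 0.34174·0.496262 = 0.169591

Final: 0.169591


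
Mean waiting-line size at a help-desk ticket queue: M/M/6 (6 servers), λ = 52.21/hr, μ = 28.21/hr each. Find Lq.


a = λ/μ = 1.8508; ρ = a/6 = 0.3085
P₀ = 0.156973
Lq = P₀·a^c·ρ / (c!·(1−ρ)²) = 0.156973·40.18867·0.3085/(720·0.47823)
= 0.005651

Final: 0.005651


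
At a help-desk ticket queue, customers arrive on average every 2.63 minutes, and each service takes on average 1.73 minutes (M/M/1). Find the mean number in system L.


λ = 60/2.63 = 22.8137 /hr
μ = 60/1.73 = 34.6821 /hr
ρ = λ/μ = 22.8137/34.6821 = 0.6578
L = ρ/(1−ρ) = 0.6578/0.3422 = 1.9222

Final: 1.9222


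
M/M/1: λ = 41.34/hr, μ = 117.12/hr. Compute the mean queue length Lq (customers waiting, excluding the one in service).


ρ = 41.34/117.12 = 0.3530
Lq = ρ²/(1−ρ) = 0.1246/0.6470 = 0.1926

Final: 0.1926


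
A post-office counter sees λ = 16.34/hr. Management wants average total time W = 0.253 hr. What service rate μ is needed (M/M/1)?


W = 1/(μ−λ) ⇒ μ − λ = 1/W = 1/0.253 = 3.9526
μ = λ + 1/W = 16.34 + 3.9526 = 20.2926 per hr

Final: 20.2926 /hr


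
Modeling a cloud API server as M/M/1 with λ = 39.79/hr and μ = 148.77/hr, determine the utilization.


ρ = λ/μ = 39.79/148.77 = 0.2675

Final: 0.2675


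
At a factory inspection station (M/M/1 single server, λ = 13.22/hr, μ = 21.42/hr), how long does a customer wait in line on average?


ρ = 13.22/21.42 = 0.6172
Wq = ρ/(μ−λ) = 0.6172/(21.42 − 13.22) = 0.6172/8.20 = 0.07527 hr

Final: 0.07527 hr


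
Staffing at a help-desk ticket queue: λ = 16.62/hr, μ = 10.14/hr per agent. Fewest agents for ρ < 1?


Stability requires cμ > λ ⇔ c > λ/μ.
λ/μ = 16.62/10.14 = 1.6391
Minimum integer c = ⌊1.6391⌋ + 1 = 2
Check: 2·10.14 = 20.28 > 16.62, while 1·10.14 = 10.14 ≤ 16.62

Final: 2 servers


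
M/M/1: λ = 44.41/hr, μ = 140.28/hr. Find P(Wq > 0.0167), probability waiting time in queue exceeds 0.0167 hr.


ρ = 44.41/140.28 = 0.3166
P(Wq > t) = ρ·e^{−(μ−λ)t} = 0.3166·e^{−1.6010}
= 0.3166·0.201689 = 0.063851

Final: 0.063851


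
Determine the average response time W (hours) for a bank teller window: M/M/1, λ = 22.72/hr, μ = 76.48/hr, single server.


W = 1/(μ−λ) = 1/(76.48 − 22.72) = 1/53.76 = 0.01860 hr

Final: 0.01860 hr


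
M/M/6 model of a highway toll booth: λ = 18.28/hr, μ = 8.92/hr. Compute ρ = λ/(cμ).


ρ = λ/(cμ) = 18.28/(6·8.92) = 18.28/53.52 = 0.3416

Final: 0.3416


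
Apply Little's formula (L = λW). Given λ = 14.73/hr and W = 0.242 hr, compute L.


L = λW = 14.73·0.242 = 3.5647

Final: 3.5647


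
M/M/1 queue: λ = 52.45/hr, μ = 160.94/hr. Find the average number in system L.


ρ = λ/μ = 52.45/160.94 = 0.3259
L = ρ/(1−ρ) = 0.3259/(1 − 0.3259) = 0.3259/0.6741 = 0.4835

Final: 0.4835


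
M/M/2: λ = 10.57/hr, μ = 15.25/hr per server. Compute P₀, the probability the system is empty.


a = λ/μ = 10.57/15.25 = 0.6931; ρ = a/c = 0.3466
Σ_{k=0}^{1} a^k/k! (terms k=0..1) = 1.00000 + 0.69311 = 1.69311
Tail: a^2/(2!(1−ρ)) = 0.48041/(2·0.6534) = 0.36760
P₀ = 1/(1.69311 + 0.36760) = 1/2.06071 = 0.485269

Final: 0.485269


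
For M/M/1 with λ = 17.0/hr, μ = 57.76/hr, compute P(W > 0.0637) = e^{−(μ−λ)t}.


W ~ Exponential(μ−λ) for M/M/1.
μ − λ = 57.76 − 17.0 = 40.7600
P(W > t) = e^{−(μ−λ)t} = e^{−2.5964} = 0.074541

Final: 0.074541


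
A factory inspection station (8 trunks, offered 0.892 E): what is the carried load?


B(8,0.892) = 0.000004074 (Erlang-B)
Carried load = a(1 − B) = 0.892·(1 − 0.000004074) = 0.892·0.999996 = 0.8920 E

Final: 0.8920 Erlangs


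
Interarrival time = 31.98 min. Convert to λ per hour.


λ = 1/(interarrival time) in consistent units.
1 hour = 60 min, so λ = 60/31.98 = 1.8762 per hour

Final: 1.8762 /hr


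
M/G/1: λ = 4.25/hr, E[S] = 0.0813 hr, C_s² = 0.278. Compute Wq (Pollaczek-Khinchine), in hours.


ρ = λ·E[S] = 4.25·0.0813 = 0.3455
E[S²] = E[S]²(1+C_s²) = 0.0813²·(1+0.278) = 0.008447
Wq = λ·E[S²]/(2(1−ρ)) = 4.25·0.008447/(2·0.6545) = 0.02743 hr

Final: 0.02743 hr


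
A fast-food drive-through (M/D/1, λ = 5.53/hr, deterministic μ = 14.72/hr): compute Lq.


ρ = 5.53/14.72 = 0.3757
M/D/1: Lq = ρ²/(2(1−ρ)) = 0.1411/(2·0.6243) = 0.11303

Final: 0.11303


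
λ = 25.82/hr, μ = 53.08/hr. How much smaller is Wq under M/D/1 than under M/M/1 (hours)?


ρ = 25.82/53.08 = 0.4864
Wq(M/M/1) = ρ/(μ−λ) = 0.4864/27.26 = 0.01784 hr
Wq(M/D/1) = ρ/(2(μ−λ)) = 0.008922 hr
Savings = 0.01784 − 0.008922 = 0.008922 hr

Final: 0.008922 hr


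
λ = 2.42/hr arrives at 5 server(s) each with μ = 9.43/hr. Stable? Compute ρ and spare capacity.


Total capacity cμ = 5·9.43 = 47.15/hr
ρ = λ/(cμ) = 2.42/47.15 = 0.05133
Stable ⇔ ρ < 1: YES
Spare capacity = cμ − λ = 47.15 − 2.42 = 44.73/hr

Final: ρ = 0.05133; stable; margin = 44.73/hr


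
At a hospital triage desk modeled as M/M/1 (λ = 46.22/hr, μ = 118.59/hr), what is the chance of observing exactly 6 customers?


ρ = 46.22/118.59 = 0.3897
P_n = (1−ρ)·ρ^n = (1 − 0.3897)·0.3897^6 = 0.6103·0.003505 = 0.002139

Final: 0.002139


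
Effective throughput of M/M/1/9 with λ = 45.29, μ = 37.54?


ρ = 1.2064; P_K = (1−ρ)ρ^9/(1−ρ^10) = 0.202049
λ_eff = λ(1 − P_K) = 45.29·(1 − 0.202049) = 45.29·0.797951 = 36.1392 /hr

Final: 36.1392 /hr


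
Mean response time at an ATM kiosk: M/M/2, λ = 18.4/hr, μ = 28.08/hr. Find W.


a = 0.6553; ρ = 0.3276; P₀ = 0.506438
Lq = P₀·a^c·ρ/(c!(1−ρ)²) = 0.07880
Wq = Lq/λ = 0.07880/18.4 = 0.004283 hr
W = Wq + 1/μ = 0.004283 + 0.03561 = 0.03990 hr

Final: 0.03990 hr


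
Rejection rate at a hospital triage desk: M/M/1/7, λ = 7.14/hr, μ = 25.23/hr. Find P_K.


ρ = λ/μ = 7.14/25.23 = 0.2830
P_K = (1−ρ)ρ^K/(1−ρ^(K+1)) = (0.7170·0.0001454)/(1 − 0.00004114)
= 0.0001042/0.999959 = 0.0001042

Final: 0.0001042


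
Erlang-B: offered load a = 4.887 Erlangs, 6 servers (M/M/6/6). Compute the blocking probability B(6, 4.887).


B(c,a) = (a^c/c!) / Σ_{k=0}^{c} a^k/k!
a^6/6! = 18.920018
Σ terms (k=0..6): 1.00000 + 4.88700 + 11.94138 + 19.45252 + 23.76611 + 23.22900 + 18.92002 = 103.196025
B = 18.920018/103.196025 = 0.183341

Final: 0.183341


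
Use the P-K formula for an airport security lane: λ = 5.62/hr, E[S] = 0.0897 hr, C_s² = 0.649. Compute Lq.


ρ = λ·E[S] = 5.62·0.0897 = 0.5041
Lq = ρ²(1+C_s²)/(2(1−ρ)) = 0.2541·(1+0.649)/(2·0.4959)
= 0.2541·1.6490/0.9918 = 0.42254

Final: 0.42254


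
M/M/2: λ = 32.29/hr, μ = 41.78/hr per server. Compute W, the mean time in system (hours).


a = 0.7729; ρ = 0.3864; P₀ = 0.442555
Lq = P₀·a^c·ρ/(c!(1−ρ)²) = 0.13567
Wq = Lq/λ = 0.13567/32.29 = 0.004202 hr
W = Wq + 1/μ = 0.004202 + 0.02393 = 0.02814 hr

Final: 0.02814 hr


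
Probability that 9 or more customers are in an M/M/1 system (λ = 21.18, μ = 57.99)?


ρ = 21.18/57.99 = 0.3652
P(N ≥ n) = ρ^n = 0.3652^9 = 0.0001157

Final: 0.0001157


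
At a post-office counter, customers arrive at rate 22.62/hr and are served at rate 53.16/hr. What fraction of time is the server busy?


ρ = λ/μ = 22.62/53.16 = 0.4255

Final: 0.4255


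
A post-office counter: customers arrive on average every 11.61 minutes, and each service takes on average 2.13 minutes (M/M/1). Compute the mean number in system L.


λ = 60/11.61 = 5.1680 /hr
μ = 60/2.13 = 28.1690 /hr
ρ = λ/μ = 5.1680/28.1690 = 0.1835
L = ρ/(1−ρ) = 0.1835/0.8165 = 0.2247

Final: 0.2247


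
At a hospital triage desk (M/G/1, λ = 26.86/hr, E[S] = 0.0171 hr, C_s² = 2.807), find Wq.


ρ = λ·E[S] = 26.86·0.0171 = 0.4593
E[S²] = E[S]²(1+C_s²) = 0.0171²·(1+2.807) = 0.001113
Wq = λ·E[S²]/(2(1−ρ)) = 26.86·0.001113/(2·0.5407) = 0.02765 hr

Final: 0.02765 hr


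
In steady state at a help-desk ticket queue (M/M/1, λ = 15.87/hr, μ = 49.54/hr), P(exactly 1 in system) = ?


ρ = 15.87/49.54 = 0.3203
P_n = (1−ρ)·ρ^n = (1 − 0.3203)·0.3203^1 = 0.6797·0.320347 = 0.217725

Final: 0.217725


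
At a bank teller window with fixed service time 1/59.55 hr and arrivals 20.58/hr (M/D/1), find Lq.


ρ = 20.58/59.55 = 0.3456
M/D/1: Lq = ρ²/(2(1−ρ)) = 0.1194/(2·0.6544) = 0.09125

Final: 0.09125


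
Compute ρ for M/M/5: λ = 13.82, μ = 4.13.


ρ = λ/(cμ) = 13.82/(5·4.13) = 13.82/20.65 = 0.6692

Final: 0.6692


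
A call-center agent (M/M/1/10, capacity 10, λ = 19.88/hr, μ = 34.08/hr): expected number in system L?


ρ = 19.88/34.08 = 0.5833
L = ρ[1 − (K+1)ρ^K + Kρ^(K+1)] / [(1−ρ)(1−ρ^(K+1))]
Numerator: 0.5833·(1 − 11·0.004562 + 10·0.002661) = 0.569584
Denominator: (0.4167)·(0.997339) = 0.415558
L = 0.569584/0.415558 = 1.3706

Final: 1.3706


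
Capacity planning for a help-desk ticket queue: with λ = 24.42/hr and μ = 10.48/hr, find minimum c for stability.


Stability requires cμ > λ ⇔ c > λ/μ.
λ/μ = 24.42/10.48 = 2.3302
Minimum integer c = ⌊2.3302⌋ + 1 = 3
Check: 3·10.48 = 31.44 > 24.42, while 2·10.48 = 20.96 ≤ 24.42

Final: 3 servers


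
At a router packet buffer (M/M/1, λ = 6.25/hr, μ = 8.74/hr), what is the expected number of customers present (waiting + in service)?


ρ = λ/μ = 6.25/8.74 = 0.7151
L = ρ/(1−ρ) = 0.7151/(1 − 0.7151) = 0.7151/0.2849 = 2.5100

Final: 2.5100


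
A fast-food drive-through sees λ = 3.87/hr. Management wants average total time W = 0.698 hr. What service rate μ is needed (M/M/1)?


W = 1/(μ−λ) ⇒ μ − λ = 1/W = 1/0.698 = 1.4327
μ = λ + 1/W = 3.87 + 1.4327 = 5.3027 per hr

Final: 5.3027 /hr


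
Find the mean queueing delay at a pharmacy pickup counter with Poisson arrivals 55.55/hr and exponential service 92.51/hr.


ρ = 55.55/92.51 = 0.6005
Wq = ρ/(μ−λ) = 0.6005/(92.51 − 55.55) = 0.6005/36.96 = 0.01625 hr

Final: 0.01625 hr


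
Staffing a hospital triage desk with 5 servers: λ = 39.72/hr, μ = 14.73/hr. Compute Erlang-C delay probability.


a = λ/μ = 2.6965; ρ = a/5 = 0.5393
P₀ = 0.065011 (from M/M/c formula)
C(c,a) = [a^c/(c!(1−ρ))]·P₀ = [142.57142/(120·0.4607)]·0.065011
= 2.57893·0.065011 = 0.167659

Final: 0.167659


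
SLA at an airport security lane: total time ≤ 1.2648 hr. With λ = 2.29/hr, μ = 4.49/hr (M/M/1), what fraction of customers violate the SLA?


W ~ Exponential(μ−λ) for M/M/1.
μ − λ = 4.49 − 2.29 = 2.2000
P(W > t) = e^{−(μ−λ)t} = e^{−2.7826} = 0.061880

Final: 0.061880


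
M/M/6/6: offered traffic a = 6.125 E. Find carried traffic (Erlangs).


B(6,6.125) = 0.273640 (Erlang-B)
Carried load = a(1 − B) = 6.125·(1 − 0.273640) = 6.125·0.726360 = 4.4490 E

Final: 4.4490 Erlangs


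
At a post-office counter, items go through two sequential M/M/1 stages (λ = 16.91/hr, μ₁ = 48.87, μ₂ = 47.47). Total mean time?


Each node sees arrival rate λ = 16.91/hr (tandem ⇒ throughput preserved).
W₁ = 1/(μ₁−λ) = 1/(48.87−16.91) = 0.03129 hr
W₂ = 1/(μ₂−λ) = 1/(47.47−16.91) = 0.03272 hr
W_total = W₁ + W₂ = 0.03129 + 0.03272 = 0.06401 hr

Final: 0.06401 hr


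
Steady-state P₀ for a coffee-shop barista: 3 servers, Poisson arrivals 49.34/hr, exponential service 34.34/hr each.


a = λ/μ = 49.34/34.34 = 1.4368; ρ = a/c = 0.4789
Σ_{k=0}^{2} a^k/k! (terms k=0..2) = 1.00000 + 1.43681 + 1.03221 = 3.46902
Tail: a^3/(3!(1−ρ)) = 2.96617/(6·0.5211) = 0.94876
P₀ = 1/(3.46902 + 0.94876) = 1/4.41777 = 0.226358

Final: 0.226358


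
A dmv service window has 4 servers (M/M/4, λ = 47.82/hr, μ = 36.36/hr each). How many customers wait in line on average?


a = λ/μ = 1.3152; ρ = a/4 = 0.3288
P₀ = 0.267029
Lq = P₀·a^c·ρ / (c!·(1−ρ)²) = 0.267029·2.99187·0.3288/(24·0.45052)
= 0.02429

Final: 0.02429


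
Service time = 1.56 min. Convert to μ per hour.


μ = 1/(service time) in consistent units.
1 hour = 60 min, so μ = 60/1.56 = 38.4615 per hour

Final: 38.4615 /hr


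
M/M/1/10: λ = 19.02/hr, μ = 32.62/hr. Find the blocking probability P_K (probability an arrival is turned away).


ρ = λ/μ = 19.02/32.62 = 0.5831
P_K = (1−ρ)ρ^K/(1−ρ^(K+1)) = (0.4169·0.004542)/(1 − 0.002648)
= 0.001894/0.997352 = 0.001899

Final: 0.001899


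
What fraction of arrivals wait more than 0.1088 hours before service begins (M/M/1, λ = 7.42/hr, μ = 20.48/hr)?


ρ = 7.42/20.48 = 0.3623
P(Wq > t) = ρ·e^{−(μ−λ)t} = 0.3623·e^{−1.4209}
= 0.3623·0.241490 = 0.087493

Final: 0.087493


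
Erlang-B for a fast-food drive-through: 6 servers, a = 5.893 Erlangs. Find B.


B(c,a) = (a^c/c!) / Σ_{k=0}^{c} a^k/k!
a^6/6! = 58.168270
Σ terms (k=0..6): 1.00000 + 5.89300 + 17.36372 + 34.10814 + 50.24982 + 59.22444 + 58.16827 = 226.007399
B = 58.168270/226.007399 = 0.257373

Final: 0.257373


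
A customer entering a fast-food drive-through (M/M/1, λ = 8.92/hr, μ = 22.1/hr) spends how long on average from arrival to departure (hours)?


W = 1/(μ−λ) = 1/(22.1 − 8.92) = 1/13.18 = 0.07587 hr

Final: 0.07587 hr


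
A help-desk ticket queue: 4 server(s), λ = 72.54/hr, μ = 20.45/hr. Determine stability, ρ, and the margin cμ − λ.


Total capacity cμ = 4·20.45 = 81.80/hr
ρ = λ/(cμ) = 72.54/81.80 = 0.8868
Stable ⇔ ρ < 1: YES
Spare capacity = cμ − λ = 81.80 − 72.54 = 9.26/hr

Final: ρ = 0.8868; stable; margin = 9.26/hr


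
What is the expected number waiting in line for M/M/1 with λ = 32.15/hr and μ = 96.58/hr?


ρ = 32.15/96.58 = 0.3329
Lq = ρ²/(1−ρ) = 0.1108/0.6671 = 0.1661

Final: 0.1661


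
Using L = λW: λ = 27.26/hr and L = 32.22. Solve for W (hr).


W = L/λ = 32.22/27.26 = 1.1820 hr

Final: 1.1820 hr


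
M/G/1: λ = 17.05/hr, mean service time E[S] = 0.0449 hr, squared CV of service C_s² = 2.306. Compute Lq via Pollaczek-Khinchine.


ρ = λ·E[S] = 17.05·0.0449 = 0.7655
Lq = ρ²(1+C_s²)/(2(1−ρ)) = 0.5861·(1+2.306)/(2·0.2345)
= 0.5861·3.3060/0.4689 = 4.13195

Final: 4.13195


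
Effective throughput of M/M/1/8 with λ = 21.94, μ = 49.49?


ρ = 0.4433; P_K = (1−ρ)ρ^8/(1−ρ^9) = 0.0008311
λ_eff = λ(1 − P_K) = 21.94·(1 − 0.0008311) = 21.94·0.999169 = 21.9218 /hr

Final: 21.9218 /hr


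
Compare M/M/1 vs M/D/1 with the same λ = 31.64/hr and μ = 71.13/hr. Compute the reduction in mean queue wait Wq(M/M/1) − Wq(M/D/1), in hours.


ρ = 31.64/71.13 = 0.4448
Wq(M/M/1) = ρ/(μ−λ) = 0.4448/39.49 = 0.01126 hr
Wq(M/D/1) = ρ/(2(μ−λ)) = 0.005632 hr
Savings = 0.01126 − 0.005632 = 0.005632 hr

Final: 0.005632 hr


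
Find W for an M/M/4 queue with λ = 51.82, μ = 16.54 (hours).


a = 3.1330; ρ = 0.7833; P₀ = 0.030592
Lq = P₀·a^c·ρ/(c!(1−ρ)²) = 2.04758
Wq = Lq/λ = 2.04758/51.82 = 0.03951 hr
W = Wq + 1/μ = 0.03951 + 0.06046 = 0.09997 hr

Final: 0.09997 hr


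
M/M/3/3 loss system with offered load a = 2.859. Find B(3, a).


B(c,a) = (a^c/c!) / Σ_{k=0}^{c} a^k/k!
a^3/3! = 3.894854
Σ terms (k=0..3): 1.00000 + 2.85900 + 4.08694 + 3.89485 = 11.840795
B = 3.894854/11.840795 = 0.328935

Final: 0.328935


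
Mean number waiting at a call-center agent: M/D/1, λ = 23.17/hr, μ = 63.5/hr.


ρ = 23.17/63.5 = 0.3649
M/D/1: Lq = ρ²/(2(1−ρ)) = 0.1331/(2·0.6351) = 0.10481

Final: 0.10481


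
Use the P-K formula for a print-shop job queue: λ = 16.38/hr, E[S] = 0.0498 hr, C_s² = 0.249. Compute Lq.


ρ = λ·E[S] = 16.38·0.0498 = 0.8157
Lq = ρ²(1+C_s²)/(2(1−ρ)) = 0.6654·(1+0.249)/(2·0.1843)
= 0.6654·1.2490/0.3686 = 2.25502

Final: 2.25502


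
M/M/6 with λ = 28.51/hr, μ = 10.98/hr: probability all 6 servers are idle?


a = λ/μ = 28.51/10.98 = 2.5965; ρ = a/c = 0.4328
Σ_{k=0}^{5} a^k/k! (terms k=0..5) = 1.00000 + 2.59654 + 3.37101 + 2.91765 + 1.89395 + 0.98354 = 12.76269
Tail: a^6/(6!(1−ρ)) = 306.45680/(720·0.5672) = 0.75036
P₀ = 1/(12.76269 + 0.75036) = 1/13.51305 = 0.074003

Final: 0.074003


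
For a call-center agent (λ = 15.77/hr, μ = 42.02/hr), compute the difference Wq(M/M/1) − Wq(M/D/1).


ρ = 15.77/42.02 = 0.3753
Wq(M/M/1) = ρ/(μ−λ) = 0.3753/26.25 = 0.01430 hr
Wq(M/D/1) = ρ/(2(μ−λ)) = 0.007149 hr
Savings = 0.01430 − 0.007149 = 0.007149 hr

Final: 0.007149 hr


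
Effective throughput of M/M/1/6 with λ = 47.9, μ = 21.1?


ρ = 2.2701; P_K = (1−ρ)ρ^6/(1−ρ^7) = 0.561305
λ_eff = λ(1 − P_K) = 47.9·(1 − 0.561305) = 47.9·0.438695 = 21.0135 /hr

Final: 21.0135 /hr


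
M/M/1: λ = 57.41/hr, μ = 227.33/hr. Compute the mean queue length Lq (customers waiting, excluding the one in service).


ρ = 57.41/227.33 = 0.2525
Lq = ρ²/(1−ρ) = 0.06378/0.7475 = 0.08532

Final: 0.08532


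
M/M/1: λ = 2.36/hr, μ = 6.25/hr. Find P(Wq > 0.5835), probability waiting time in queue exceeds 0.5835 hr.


ρ = 2.36/6.25 = 0.3776
P(Wq > t) = ρ·e^{−(μ−λ)t} = 0.3776·e^{−2.2698}
= 0.3776·0.103331 = 0.039018

Final: 0.039018


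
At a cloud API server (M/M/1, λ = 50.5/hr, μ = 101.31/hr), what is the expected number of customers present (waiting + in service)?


ρ = λ/μ = 50.5/101.31 = 0.4985
L = ρ/(1−ρ) = 0.4985/(1 − 0.4985) = 0.4985/0.5015 = 0.9939

Final: 0.9939


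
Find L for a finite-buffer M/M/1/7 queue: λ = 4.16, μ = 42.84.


ρ = 4.16/42.84 = 0.09711
L = ρ[1 − (K+1)ρ^K + Kρ^(K+1)] / [(1−ρ)(1−ρ^(K+1))]
Numerator: 0.09711·(1 − 8·0.00000008142 + 7·0.000000007906) = 0.097105
Denominator: (0.9029)·(1.000000) = 0.902894
L = 0.097105/0.902894 = 0.1075

Final: 0.1075


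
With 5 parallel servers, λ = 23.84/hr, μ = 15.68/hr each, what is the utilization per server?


ρ = λ/(cμ) = 23.84/(5·15.68) = 23.84/78.40 = 0.3041

Final: 0.3041


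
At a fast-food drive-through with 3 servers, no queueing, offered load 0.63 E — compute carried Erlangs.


B(3,0.63) = 0.022284 (Erlang-B)
Carried load = a(1 − B) = 0.63·(1 − 0.022284) = 0.63·0.977716 = 0.6160 E

Final: 0.6160 Erlangs


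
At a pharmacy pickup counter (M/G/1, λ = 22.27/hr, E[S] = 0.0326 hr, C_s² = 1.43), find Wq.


ρ = λ·E[S] = 22.27·0.0326 = 0.7260
E[S²] = E[S]²(1+C_s²) = 0.0326²·(1+1.43) = 0.002583
Wq = λ·E[S²]/(2(1−ρ)) = 22.27·0.002583/(2·0.2740) = 0.10495 hr

Final: 0.10495 hr


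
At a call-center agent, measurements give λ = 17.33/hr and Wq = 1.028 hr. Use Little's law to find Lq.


Lq = λWq = 17.33·1.028 = 17.8152

Final: 17.8152


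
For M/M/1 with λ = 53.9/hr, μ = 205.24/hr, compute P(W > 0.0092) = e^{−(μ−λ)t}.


W ~ Exponential(μ−λ) for M/M/1.
μ − λ = 205.24 − 53.9 = 151.3400
P(W > t) = e^{−(μ−λ)t} = e^{−1.3923} = 0.248496

Final: 0.248496


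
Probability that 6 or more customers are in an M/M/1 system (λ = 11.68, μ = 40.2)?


ρ = 11.68/40.2 = 0.2905
P(N ≥ n) = ρ^n = 0.2905^6 = 0.0006016

Final: 0.0006016


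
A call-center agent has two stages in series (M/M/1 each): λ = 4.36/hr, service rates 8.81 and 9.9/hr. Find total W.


Each node sees arrival rate λ = 4.36/hr (tandem ⇒ throughput preserved).
W₁ = 1/(μ₁−λ) = 1/(8.81−4.36) = 0.22472 hr
W₂ = 1/(μ₂−λ) = 1/(9.9−4.36) = 0.18051 hr
W_total = W₁ + W₂ = 0.22472 + 0.18051 = 0.40522 hr

Final: 0.40522 hr


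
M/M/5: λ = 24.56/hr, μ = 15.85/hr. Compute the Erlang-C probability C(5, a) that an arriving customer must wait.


a = λ/μ = 1.5495; ρ = a/5 = 0.3099
P₀ = 0.211945 (from M/M/c formula)
C(c,a) = [a^c/(c!(1−ρ))]·P₀ = [8.93296/(120·0.6901)]·0.211945
= 0.10787·0.211945 = 0.022863

Final: 0.022863


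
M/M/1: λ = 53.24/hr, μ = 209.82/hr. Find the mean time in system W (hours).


W = 1/(μ−λ) = 1/(209.82 − 53.24) = 1/156.58 = 0.006387 hr

Final: 0.006387 hr


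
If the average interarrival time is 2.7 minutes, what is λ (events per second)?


λ = 1/(interarrival time) in consistent units.
1 second = 0.0166667 min, so λ = 0.0166667/2.7 = 0.006173 per second

Final: 0.006173 /sec


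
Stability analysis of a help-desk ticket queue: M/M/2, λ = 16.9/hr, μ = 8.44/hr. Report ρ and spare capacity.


Total capacity cμ = 2·8.44 = 16.88/hr
ρ = λ/(cμ) = 16.9/16.88 = 1.0012
Stable ⇔ ρ < 1: NO
Spare capacity = cμ − λ = 16.88 − 16.9 = -0.02/hr

Final: ρ = 1.0012; unstable; margin = -0.02/hr


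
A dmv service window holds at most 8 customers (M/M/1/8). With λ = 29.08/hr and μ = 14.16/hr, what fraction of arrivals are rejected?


ρ = λ/μ = 29.08/14.16 = 2.0537
P_K = (1−ρ)ρ^K/(1−ρ^(K+1)) = (-1.0537·316.409264)/(1 − 649.800946)
= -333.391682/-648.800946 = 0.513858

Final: 0.513858


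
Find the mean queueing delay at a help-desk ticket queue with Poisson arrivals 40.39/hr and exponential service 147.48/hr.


ρ = 40.39/147.48 = 0.2739
Wq = ρ/(μ−λ) = 0.2739/(147.48 − 40.39) = 0.2739/107.09 = 0.002557 hr

Final: 0.002557 hr


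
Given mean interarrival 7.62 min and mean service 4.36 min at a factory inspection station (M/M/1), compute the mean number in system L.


λ = 60/7.62 = 7.8740 /hr
μ = 60/4.36 = 13.7615 /hr
ρ = λ/μ = 7.8740/13.7615 = 0.5722
L = ρ/(1−ρ) = 0.5722/0.4278 = 1.3374

Final: 1.3374


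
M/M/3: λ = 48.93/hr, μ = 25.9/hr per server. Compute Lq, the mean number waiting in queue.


a = λ/μ = 1.8892; ρ = a/3 = 0.6297
P₀ = 0.129724
Lq = P₀·a^c·ρ / (c!·(1−ρ)²) = 0.129724·6.74258·0.6297/(6·0.13710)
= 0.66959

Final: 0.66959


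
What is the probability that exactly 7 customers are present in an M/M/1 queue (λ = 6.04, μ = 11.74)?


ρ = 6.04/11.74 = 0.5145
P_n = (1−ρ)·ρ^n = (1 − 0.5145)·0.5145^7 = 0.4855·0.009541 = 0.004632

Final: 0.004632


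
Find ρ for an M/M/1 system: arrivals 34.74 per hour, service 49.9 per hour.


ρ = λ/μ = 34.74/49.9 = 0.6962

Final: 0.6962


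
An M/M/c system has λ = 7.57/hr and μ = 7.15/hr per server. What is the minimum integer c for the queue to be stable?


Stability requires cμ > λ ⇔ c > λ/μ.
λ/μ = 7.57/7.15 = 1.0587
Minimum integer c = ⌊1.0587⌋ + 1 = 2
Check: 2·7.15 = 14.30 > 7.57, while 1·7.15 = 7.15 ≤ 7.57

Final: 2 servers


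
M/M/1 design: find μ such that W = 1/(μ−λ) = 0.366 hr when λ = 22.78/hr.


W = 1/(μ−λ) ⇒ μ − λ = 1/W = 1/0.366 = 2.7322
μ = λ + 1/W = 22.78 + 2.7322 = 25.5122 per hr

Final: 25.5122 /hr


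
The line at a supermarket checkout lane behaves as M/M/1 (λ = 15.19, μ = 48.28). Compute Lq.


ρ = 15.19/48.28 = 0.3146
Lq = ρ²/(1−ρ) = 0.09899/0.6854 = 0.1444

Final: 0.1444


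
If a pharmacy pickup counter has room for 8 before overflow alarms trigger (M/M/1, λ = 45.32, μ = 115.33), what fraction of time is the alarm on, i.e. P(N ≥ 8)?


ρ = 45.32/115.33 = 0.3930
P(N ≥ n) = ρ^n = 0.3930^8 = 0.0005686

Final: 0.0005686


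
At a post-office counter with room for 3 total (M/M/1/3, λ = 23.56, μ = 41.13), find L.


ρ = 23.56/41.13 = 0.5728
L = ρ[1 − (K+1)ρ^K + Kρ^(K+1)] / [(1−ρ)(1−ρ^(K+1))]
Numerator: 0.5728·(1 − 4·0.187953 + 3·0.107663) = 0.327180
Denominator: (0.4272)·(0.892337) = 0.381190
L = 0.327180/0.381190 = 0.8583

Final: 0.8583


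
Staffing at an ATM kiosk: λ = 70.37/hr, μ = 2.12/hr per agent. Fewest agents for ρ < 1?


Stability requires cμ > λ ⇔ c > λ/μ.
λ/μ = 70.37/2.12 = 33.1934
Minimum integer c = ⌊33.1934⌋ + 1 = 34
Check: 34·2.12 = 72.08 > 70.37, while 33·2.12 = 69.96 ≤ 70.37

Final: 34 servers


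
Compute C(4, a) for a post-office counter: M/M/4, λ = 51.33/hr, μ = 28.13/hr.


a = λ/μ = 1.8247; ρ = a/4 = 0.4562
P₀ = 0.157439 (from M/M/c formula)
C(c,a) = [a^c/(c!(1−ρ))]·P₀ = [11.08680/(24·0.5438)]·0.157439
= 0.84946·0.157439 = 0.133738

Final: 0.133738


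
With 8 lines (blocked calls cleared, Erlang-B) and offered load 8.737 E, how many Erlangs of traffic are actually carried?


B(8,8.737) = 0.275464 (Erlang-B)
Carried load = a(1 − B) = 8.737·(1 − 0.275464) = 8.737·0.724536 = 6.3303 E

Final: 6.3303 Erlangs


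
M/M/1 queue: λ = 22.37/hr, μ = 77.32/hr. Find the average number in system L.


ρ = λ/μ = 22.37/77.32 = 0.2893
L = ρ/(1−ρ) = 0.2893/(1 − 0.2893) = 0.2893/0.7107 = 0.4071

Final: 0.4071


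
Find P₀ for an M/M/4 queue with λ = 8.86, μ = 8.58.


a = λ/μ = 8.86/8.58 = 1.0326; ρ = a/c = 0.2582
Σ_{k=0}^{3} a^k/k! (terms k=0..3) = 1.00000 + 1.03263 + 0.53317 + 0.18352 = 2.74932
Tail: a^4/(4!(1−ρ)) = 1.13707/(24·0.7418) = 0.06387
P₀ = 1/(2.74932 + 0.06387) = 1/2.81319 = 0.355469

Final: 0.355469


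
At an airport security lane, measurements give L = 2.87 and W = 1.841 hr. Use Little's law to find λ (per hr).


λ = L/W = 2.87/1.841 = 1.5589 /hr

Final: 1.5589 /hr


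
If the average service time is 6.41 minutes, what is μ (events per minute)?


μ = 1/(service time) in consistent units.
1 minute = 1 min, so μ = 1/6.41 = 0.1560 per minute

Final: 0.1560 /min


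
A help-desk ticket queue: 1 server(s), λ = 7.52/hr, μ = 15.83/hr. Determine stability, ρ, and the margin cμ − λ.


Total capacity cμ = 1·15.83 = 15.83/hr
ρ = λ/(cμ) = 7.52/15.83 = 0.4750
Stable ⇔ ρ < 1: YES
Spare capacity = cμ − λ = 15.83 − 7.52 = 8.31/hr

Final: ρ = 0.4750; stable; margin = 8.31/hr


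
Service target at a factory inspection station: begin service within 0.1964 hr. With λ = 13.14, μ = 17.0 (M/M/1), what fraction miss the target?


ρ = 13.14/17.0 = 0.7729
P(Wq > t) = ρ·e^{−(μ−λ)t} = 0.7729·e^{−0.7581}
= 0.7729·0.468554 = 0.362165

Final: 0.362165


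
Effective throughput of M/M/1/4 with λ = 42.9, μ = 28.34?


ρ = 1.5138; P_K = (1−ρ)ρ^4/(1−ρ^5) = 0.388238
λ_eff = λ(1 − P_K) = 42.9·(1 − 0.388238) = 42.9·0.611762 = 26.2446 /hr

Final: 26.2446 /hr


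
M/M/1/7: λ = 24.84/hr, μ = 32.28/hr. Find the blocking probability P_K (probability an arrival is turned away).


ρ = λ/μ = 24.84/32.28 = 0.7695
P_K = (1−ρ)ρ^K/(1−ρ^(K+1)) = (0.2305·0.159781)/(1 − 0.122955)
= 0.036827/0.877045 = 0.041990

Final: 0.041990


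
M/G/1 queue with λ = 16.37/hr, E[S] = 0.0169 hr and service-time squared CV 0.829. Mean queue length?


ρ = λ·E[S] = 16.37·0.0169 = 0.2767
Lq = ρ²(1+C_s²)/(2(1−ρ)) = 0.07654·(1+0.829)/(2·0.7233)
= 0.07654·1.8290/1.4467 = 0.09676

Final: 0.09676


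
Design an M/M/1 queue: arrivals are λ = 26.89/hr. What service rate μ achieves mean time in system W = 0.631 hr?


W = 1/(μ−λ) ⇒ μ − λ = 1/W = 1/0.631 = 1.5848
μ = λ + 1/W = 26.89 + 1.5848 = 28.4748 per hr

Final: 28.4748 /hr


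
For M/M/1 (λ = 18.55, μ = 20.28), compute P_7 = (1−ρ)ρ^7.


ρ = 18.55/20.28 = 0.9147
P_n = (1−ρ)·ρ^n = (1 − 0.9147)·0.9147^7 = 0.08531·0.535712 = 0.045699

Final: 0.045699


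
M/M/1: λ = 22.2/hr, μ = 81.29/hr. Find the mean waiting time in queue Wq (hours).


ρ = 22.2/81.29 = 0.2731
Wq = ρ/(μ−λ) = 0.2731/(81.29 − 22.2) = 0.2731/59.09 = 0.004622 hr

Final: 0.004622 hr


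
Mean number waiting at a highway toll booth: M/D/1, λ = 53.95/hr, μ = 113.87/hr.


ρ = 53.95/113.87 = 0.4738
M/D/1: Lq = ρ²/(2(1−ρ)) = 0.2245/(2·0.5262) = 0.21329

Final: 0.21329


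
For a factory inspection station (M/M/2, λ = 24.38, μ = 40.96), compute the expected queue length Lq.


a = λ/μ = 0.5952; ρ = a/2 = 0.2976
P₀ = 0.541298
Lq = P₀·a^c·ρ / (c!·(1−ρ)²) = 0.541298·0.35428·0.2976/(2·0.49336)
= 0.05784

Final: 0.05784


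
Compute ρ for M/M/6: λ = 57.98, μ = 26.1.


ρ = λ/(cμ) = 57.98/(6·26.1) = 57.98/156.60 = 0.3702

Final: 0.3702


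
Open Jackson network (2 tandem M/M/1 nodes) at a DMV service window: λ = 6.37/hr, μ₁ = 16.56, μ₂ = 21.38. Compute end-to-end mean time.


Each node sees arrival rate λ = 6.37/hr (tandem ⇒ throughput preserved).
W₁ = 1/(μ₁−λ) = 1/(16.56−6.37) = 0.09814 hr
W₂ = 1/(μ₂−λ) = 1/(21.38−6.37) = 0.06662 hr
W_total = W₁ + W₂ = 0.09814 + 0.06662 = 0.16476 hr

Final: 0.16476 hr


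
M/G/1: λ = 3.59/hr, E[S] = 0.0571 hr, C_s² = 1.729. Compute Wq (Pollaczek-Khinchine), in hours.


ρ = λ·E[S] = 3.59·0.0571 = 0.2050
E[S²] = E[S]²(1+C_s²) = 0.0571²·(1+1.729) = 0.008898
Wq = λ·E[S²]/(2(1−ρ)) = 3.59·0.008898/(2·0.7950) = 0.02009 hr

Final: 0.02009 hr


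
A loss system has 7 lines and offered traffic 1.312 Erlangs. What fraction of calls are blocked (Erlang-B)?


B(c,a) = (a^c/c!) / Σ_{k=0}^{c} a^k/k!
a^7/7! = 0.001328
Σ terms (k=0..7): 1.00000 + 1.31200 + 0.86067 + 0.37640 + 0.12346 + 0.03240 + 0.007084 + 0.001328 = 3.713339
B = 0.001328/3.713339 = 0.0003576

Final: 0.0003576


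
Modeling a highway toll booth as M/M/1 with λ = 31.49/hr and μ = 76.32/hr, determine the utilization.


ρ = λ/μ = 31.49/76.32 = 0.4126

Final: 0.4126


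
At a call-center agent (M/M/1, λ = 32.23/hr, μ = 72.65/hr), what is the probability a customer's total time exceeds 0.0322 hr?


W ~ Exponential(μ−λ) for M/M/1.
μ − λ = 72.65 − 32.23 = 40.4200
P(W > t) = e^{−(μ−λ)t} = e^{−1.3015} = 0.272117

Final: 0.272117


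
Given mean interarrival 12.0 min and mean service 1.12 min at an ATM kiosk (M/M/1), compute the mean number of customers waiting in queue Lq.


λ = 60/12.0 = 5.0000 /hr
μ = 60/1.12 = 53.5714 /hr
ρ = λ/μ = 5.0000/53.5714 = 0.09333
Lq = ρ²/(1−ρ) = 0.008711/0.9067 = 0.009608

Final: 0.009608


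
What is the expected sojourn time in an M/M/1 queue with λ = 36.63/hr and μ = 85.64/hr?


W = 1/(μ−λ) = 1/(85.64 − 36.63) = 1/49.01 = 0.02040 hr

Final: 0.02040 hr


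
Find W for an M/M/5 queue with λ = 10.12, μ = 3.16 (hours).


a = 3.2025; ρ = 0.6405; P₀ = 0.037041
Lq = P₀·a^c·ρ/(c!(1−ρ)²) = 0.51536
Wq = Lq/λ = 0.51536/10.12 = 0.05093 hr
W = Wq + 1/μ = 0.05093 + 0.31646 = 0.36738 hr

Final: 0.36738 hr


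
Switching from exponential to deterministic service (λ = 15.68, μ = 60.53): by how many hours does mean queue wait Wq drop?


ρ = 15.68/60.53 = 0.2590
Wq(M/M/1) = ρ/(μ−λ) = 0.2590/44.85 = 0.005776 hr
Wq(M/D/1) = ρ/(2(μ−λ)) = 0.002888 hr
Savings = 0.005776 − 0.002888 = 0.002888 hr

Final: 0.002888 hr


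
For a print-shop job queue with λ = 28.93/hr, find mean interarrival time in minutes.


Mean interarrival time = 1/λ = 1/28.93 hour = 0.03457 hour
In minutes: 0.03457 × 60 = 2.0740 min

Final: 2.0740 min


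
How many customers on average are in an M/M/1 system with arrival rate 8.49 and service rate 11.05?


ρ = λ/μ = 8.49/11.05 = 0.7683
L = ρ/(1−ρ) = 0.7683/(1 − 0.7683) = 0.7683/0.2317 = 3.3164

Final: 3.3164


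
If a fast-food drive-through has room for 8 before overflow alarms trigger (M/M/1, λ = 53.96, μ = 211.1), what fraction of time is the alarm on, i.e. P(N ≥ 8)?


ρ = 53.96/211.1 = 0.2556
P(N ≥ n) = ρ^n = 0.2556^8 = 0.00001823

Final: 0.00001823


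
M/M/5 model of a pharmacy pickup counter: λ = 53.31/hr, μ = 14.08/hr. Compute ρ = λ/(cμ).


ρ = λ/(cμ) = 53.31/(5·14.08) = 53.31/70.40 = 0.7572

Final: 0.7572


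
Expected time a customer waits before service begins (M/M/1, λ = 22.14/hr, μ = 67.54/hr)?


ρ = 22.14/67.54 = 0.3278
Wq = ρ/(μ−λ) = 0.3278/(67.54 − 22.14) = 0.3278/45.40 = 0.007220 hr

Final: 0.007220 hr


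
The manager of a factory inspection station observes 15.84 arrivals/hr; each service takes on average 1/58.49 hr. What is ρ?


ρ = λ/μ = 15.84/58.49 = 0.2708

Final: 0.2708


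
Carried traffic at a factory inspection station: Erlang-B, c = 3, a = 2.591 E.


B(3,2.591) = 0.294416 (Erlang-B)
Carried load = a(1 − B) = 2.591·(1 − 0.294416) = 2.591·0.705584 = 1.8282 E

Final: 1.8282 Erlangs


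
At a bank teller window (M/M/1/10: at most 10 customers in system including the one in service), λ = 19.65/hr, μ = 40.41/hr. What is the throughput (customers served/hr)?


ρ = 0.4863; P_K = (1−ρ)ρ^10/(1−ρ^11) = 0.0003799
λ_eff = λ(1 − P_K) = 19.65·(1 − 0.0003799) = 19.65·0.999620 = 19.6425 /hr

Final: 19.6425 /hr


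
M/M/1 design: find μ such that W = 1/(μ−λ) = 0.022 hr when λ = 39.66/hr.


W = 1/(μ−λ) ⇒ μ − λ = 1/W = 1/0.022 = 45.4545
μ = λ + 1/W = 39.66 + 45.4545 = 85.1145 per hr

Final: 85.1145 /hr


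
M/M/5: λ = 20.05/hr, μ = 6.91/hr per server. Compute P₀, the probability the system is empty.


a = λ/μ = 20.05/6.91 = 2.9016; ρ = a/c = 0.5803
Σ_{k=0}^{4} a^k/k! (terms k=0..4) = 1.00000 + 2.90159 + 4.20962 + 4.07153 + 2.95348 = 15.13622
Tail: a^5/(5!(1−ρ)) = 205.67507/(120·0.4197) = 4.08395
P₀ = 1/(15.13622 + 4.08395) = 1/19.22017 = 0.052029

Final: 0.052029


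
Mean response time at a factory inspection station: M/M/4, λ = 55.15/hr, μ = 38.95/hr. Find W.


a = 1.4159; ρ = 0.3540; P₀ = 0.240925
Lq = P₀·a^c·ρ/(c!(1−ρ)²) = 0.03422
Wq = Lq/λ = 0.03422/55.15 = 0.0006205 hr
W = Wq + 1/μ = 0.0006205 + 0.02567 = 0.02629 hr

Final: 0.02629 hr


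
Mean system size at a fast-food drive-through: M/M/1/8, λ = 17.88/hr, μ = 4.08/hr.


ρ = 17.88/4.08 = 4.3824
L = ρ[1 − (K+1)ρ^K + Kρ^(K+1)] / [(1−ρ)(1−ρ^(K+1))]
Numerator: 4.3824·(1 − 9·136037.552868 + 8·596164.569923) = 15535351.704457
Denominator: (-3.3824)·(-596163.569923) = 2016435.604150
L = 15535351.704457/2016435.604150 = 7.7044

Final: 7.7044


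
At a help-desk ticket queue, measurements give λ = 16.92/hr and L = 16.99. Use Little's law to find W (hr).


W = L/λ = 16.99/16.92 = 1.0041 hr

Final: 1.0041 hr


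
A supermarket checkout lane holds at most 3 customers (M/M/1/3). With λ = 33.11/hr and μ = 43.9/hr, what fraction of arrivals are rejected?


ρ = λ/μ = 33.11/43.9 = 0.7542
P_K = (1−ρ)ρ^K/(1−ρ^(K+1)) = (0.2458·0.429026)/(1 − 0.323578)
= 0.105449/0.676422 = 0.155892

Final: 0.155892


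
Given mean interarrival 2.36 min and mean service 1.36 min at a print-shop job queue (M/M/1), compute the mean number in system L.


λ = 60/2.36 = 25.4237 /hr
μ = 60/1.36 = 44.1176 /hr
ρ = λ/μ = 25.4237/44.1176 = 0.5763
L = ρ/(1−ρ) = 0.5763/0.4237 = 1.3600

Final: 1.3600


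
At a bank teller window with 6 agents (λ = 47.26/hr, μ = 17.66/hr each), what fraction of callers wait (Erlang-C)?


a = λ/μ = 2.6761; ρ = a/6 = 0.4460
P₀ = 0.068247 (from M/M/c formula)
C(c,a) = [a^c/(c!(1−ρ))]·P₀ = [367.29762/(720·0.5540)]·0.068247
= 0.92085·0.068247 = 0.062845

Final: 0.062845


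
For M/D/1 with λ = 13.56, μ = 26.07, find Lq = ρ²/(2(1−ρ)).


ρ = 13.56/26.07 = 0.5201
M/D/1: Lq = ρ²/(2(1−ρ)) = 0.2705/(2·0.4799) = 0.28190

Final: 0.28190


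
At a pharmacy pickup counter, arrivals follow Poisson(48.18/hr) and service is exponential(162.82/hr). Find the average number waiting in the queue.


ρ = 48.18/162.82 = 0.2959
Lq = ρ²/(1−ρ) = 0.08756/0.7041 = 0.1244

Final: 0.1244


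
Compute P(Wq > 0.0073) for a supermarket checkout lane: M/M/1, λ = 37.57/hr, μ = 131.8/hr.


ρ = 37.57/131.8 = 0.2851
P(Wq > t) = ρ·e^{−(μ−λ)t} = 0.2851·e^{−0.6879}
= 0.2851·0.502641 = 0.143279

Final: 0.143279


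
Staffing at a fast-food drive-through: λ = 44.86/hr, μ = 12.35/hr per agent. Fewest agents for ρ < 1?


Stability requires cμ > λ ⇔ c > λ/μ.
λ/μ = 44.86/12.35 = 3.6324
Minimum integer c = ⌊3.6324⌋ + 1 = 4
Check: 4·12.35 = 49.40 > 44.86, while 3·12.35 = 37.05 ≤ 44.86

Final: 4 servers


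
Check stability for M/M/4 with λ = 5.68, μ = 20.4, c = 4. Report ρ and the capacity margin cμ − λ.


Total capacity cμ = 4·20.4 = 81.60/hr
ρ = λ/(cμ) = 5.68/81.60 = 0.06961
Stable ⇔ ρ < 1: YES
Spare capacity = cμ − λ = 81.60 − 5.68 = 75.92/hr

Final: ρ = 0.06961; stable; margin = 75.92/hr


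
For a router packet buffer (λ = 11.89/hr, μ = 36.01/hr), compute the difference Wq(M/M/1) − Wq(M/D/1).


ρ = 11.89/36.01 = 0.3302
Wq(M/M/1) = ρ/(μ−λ) = 0.3302/24.12 = 0.01369 hr
Wq(M/D/1) = ρ/(2(μ−λ)) = 0.006845 hr
Savings = 0.01369 − 0.006845 = 0.006845 hr

Final: 0.006845 hr


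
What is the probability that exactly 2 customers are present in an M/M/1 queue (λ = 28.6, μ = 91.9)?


ρ = 28.6/91.9 = 0.3112
P_n = (1−ρ)·ρ^n = (1 − 0.3112)·0.3112^2 = 0.6888·0.096850 = 0.066710

Final: 0.066710


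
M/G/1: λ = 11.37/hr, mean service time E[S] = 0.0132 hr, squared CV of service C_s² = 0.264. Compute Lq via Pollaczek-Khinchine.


ρ = λ·E[S] = 11.37·0.0132 = 0.1501
Lq = ρ²(1+C_s²)/(2(1−ρ)) = 0.02253·(1+0.264)/(2·0.8499)
= 0.02253·1.2640/1.6998 = 0.01675

Final: 0.01675


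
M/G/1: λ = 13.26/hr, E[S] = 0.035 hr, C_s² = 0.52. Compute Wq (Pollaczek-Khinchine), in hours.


ρ = λ·E[S] = 13.26·0.035 = 0.4641
E[S²] = E[S]²(1+C_s²) = 0.035²·(1+0.52) = 0.001862
Wq = λ·E[S²]/(2(1−ρ)) = 13.26·0.001862/(2·0.5359) = 0.02304 hr

Final: 0.02304 hr


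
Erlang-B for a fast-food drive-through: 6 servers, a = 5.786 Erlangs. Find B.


B(c,a) = (a^c/c!) / Σ_{k=0}^{c} a^k/k!
a^6/6! = 52.112041
Σ terms (k=0..6): 1.00000 + 5.78600 + 16.73890 + 32.28375 + 46.69845 + 54.03945 + 52.11204 = 208.658592
B = 52.112041/208.658592 = 0.249748

Final: 0.249748


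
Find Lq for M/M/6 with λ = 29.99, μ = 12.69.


a = λ/μ = 2.3633; ρ = a/6 = 0.3939
P₀ = 0.093730
Lq = P₀·a^c·ρ / (c!·(1−ρ)²) = 0.093730·174.21641·0.3939/(720·0.36738)
= 0.02432

Final: 0.02432


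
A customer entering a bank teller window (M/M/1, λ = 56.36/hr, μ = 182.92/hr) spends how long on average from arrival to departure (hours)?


W = 1/(μ−λ) = 1/(182.92 − 56.36) = 1/126.56 = 0.007901 hr

Final: 0.007901 hr


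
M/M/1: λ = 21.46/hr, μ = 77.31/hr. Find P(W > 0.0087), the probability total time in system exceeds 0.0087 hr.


W ~ Exponential(μ−λ) for M/M/1.
μ − λ = 77.31 − 21.46 = 55.8500
P(W > t) = e^{−(μ−λ)t} = e^{−0.4859} = 0.615146

Final: 0.615146


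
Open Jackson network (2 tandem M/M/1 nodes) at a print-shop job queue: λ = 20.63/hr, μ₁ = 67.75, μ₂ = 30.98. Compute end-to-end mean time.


Each node sees arrival rate λ = 20.63/hr (tandem ⇒ throughput preserved).
W₁ = 1/(μ₁−λ) = 1/(67.75−20.63) = 0.02122 hr
W₂ = 1/(μ₂−λ) = 1/(30.98−20.63) = 0.09662 hr
W_total = W₁ + W₂ = 0.02122 + 0.09662 = 0.11784 hr

Final: 0.11784 hr


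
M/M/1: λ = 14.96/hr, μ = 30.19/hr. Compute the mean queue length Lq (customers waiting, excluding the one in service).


ρ = 14.96/30.19 = 0.4955
Lq = ρ²/(1−ρ) = 0.2455/0.5045 = 0.4867

Final: 0.4867


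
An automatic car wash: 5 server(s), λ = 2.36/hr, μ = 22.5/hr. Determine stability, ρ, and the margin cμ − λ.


Total capacity cμ = 5·22.5 = 112.50/hr
ρ = λ/(cμ) = 2.36/112.50 = 0.02098
Stable ⇔ ρ < 1: YES
Spare capacity = cμ − λ = 112.50 − 2.36 = 110.14/hr

Final: ρ = 0.02098; stable; margin = 110.14/hr


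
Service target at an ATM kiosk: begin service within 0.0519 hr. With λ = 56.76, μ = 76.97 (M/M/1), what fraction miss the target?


ρ = 56.76/76.97 = 0.7374
P(Wq > t) = ρ·e^{−(μ−λ)t} = 0.7374·e^{−1.0489}
= 0.7374·0.350323 = 0.258339

Final: 0.258339


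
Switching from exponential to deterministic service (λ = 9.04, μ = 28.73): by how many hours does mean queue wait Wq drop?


ρ = 9.04/28.73 = 0.3147
Wq(M/M/1) = ρ/(μ−λ) = 0.3147/19.69 = 0.01598 hr
Wq(M/D/1) = ρ/(2(μ−λ)) = 0.007990 hr
Savings = 0.01598 − 0.007990 = 0.007990 hr

Final: 0.007990 hr
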